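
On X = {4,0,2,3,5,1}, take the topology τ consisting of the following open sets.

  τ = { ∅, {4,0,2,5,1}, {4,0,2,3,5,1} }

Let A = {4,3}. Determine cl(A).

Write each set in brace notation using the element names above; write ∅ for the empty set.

{4,0,2,3,5,1}

X∖A={0,2,5,1}, int(X∖A)=∅, hence cl(A)={4,0,2,3,5,1}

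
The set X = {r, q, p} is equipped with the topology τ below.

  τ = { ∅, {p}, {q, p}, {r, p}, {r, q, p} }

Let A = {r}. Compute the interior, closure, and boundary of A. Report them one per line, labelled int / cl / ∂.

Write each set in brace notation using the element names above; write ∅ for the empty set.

interior: largest open inside A is ∅ (from ∅)
cl via duality: int({q, p}) = {q, p}, so X∖{q, p} = {r}
cl∖int = {r}

int(A) = ∅
cl(A)  = {r}
∂A     = {r}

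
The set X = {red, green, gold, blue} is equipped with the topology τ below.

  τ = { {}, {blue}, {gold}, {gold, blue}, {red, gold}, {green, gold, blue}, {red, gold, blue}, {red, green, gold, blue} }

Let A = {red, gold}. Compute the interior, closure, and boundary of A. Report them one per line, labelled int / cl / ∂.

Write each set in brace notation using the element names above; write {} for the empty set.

opens ⊆ A: {}, {gold}, {red, gold}; union → int = {red, gold}
complement {green, blue}; its interior {blue}; cl(A) = X∖{blue} = {red, green, gold}
boundary = {red, green, gold} ∖ {red, gold} = {green}

int(A) = {red, gold}
cl(A)  = {red, green, gold}
∂A     = {green}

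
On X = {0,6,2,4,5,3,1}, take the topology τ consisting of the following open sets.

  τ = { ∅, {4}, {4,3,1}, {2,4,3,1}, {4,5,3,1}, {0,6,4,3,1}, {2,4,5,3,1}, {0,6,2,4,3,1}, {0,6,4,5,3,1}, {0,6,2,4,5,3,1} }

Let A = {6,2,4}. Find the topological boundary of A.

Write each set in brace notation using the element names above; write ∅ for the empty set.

U open, U⊆A: ∅, {4}. int(A) = ⋃ = {4}
X∖A={0,5,3,1}, int(X∖A)=∅, hence cl(A)={0,6,2,4,5,3,1}
∂A: remove int from cl → {0,6,2,5,3,1}

{0,6,2,5,3,1}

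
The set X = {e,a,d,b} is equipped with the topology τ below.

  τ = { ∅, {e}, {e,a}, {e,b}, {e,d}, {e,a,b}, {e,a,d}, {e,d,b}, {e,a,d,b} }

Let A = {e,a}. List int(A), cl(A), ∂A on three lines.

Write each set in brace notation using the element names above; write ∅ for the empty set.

opens ⊆ A: ∅, {e}, {e,a}; union → int = {e,a}
complement {d,b}; its interior ∅; cl(A) = X∖∅ = {e,a,d,b}
boundary = {e,a,d,b} ∖ {e,a} = {d,b}

int(A) = {e,a}
cl(A)  = {e,a,d,b}
∂A     = {d,b}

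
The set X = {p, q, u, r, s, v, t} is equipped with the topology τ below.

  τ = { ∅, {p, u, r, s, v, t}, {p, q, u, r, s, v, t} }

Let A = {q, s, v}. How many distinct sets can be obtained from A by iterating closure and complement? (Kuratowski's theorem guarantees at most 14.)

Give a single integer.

4

closure: X∖int(X∖A) = X∖∅ = {p, q, u, r, s, v, t}
Let k=closure and c=complement:
  1. A     = {q, s, v}
  2. kA    = {p, q, u, r, s, v, t}
  3. cA    = {p, u, r, t}
  4. ckA   = ∅
— saturated at 4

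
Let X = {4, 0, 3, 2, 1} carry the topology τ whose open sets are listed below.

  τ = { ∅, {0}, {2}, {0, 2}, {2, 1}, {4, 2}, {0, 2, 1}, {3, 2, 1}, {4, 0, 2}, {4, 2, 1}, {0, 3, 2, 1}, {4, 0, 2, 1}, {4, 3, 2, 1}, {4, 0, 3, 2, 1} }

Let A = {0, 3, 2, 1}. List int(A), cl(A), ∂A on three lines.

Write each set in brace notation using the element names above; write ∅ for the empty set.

open subsets of A: ∅, {0}, {2}, {2, 1}, {0, 2}, {0, 2, 1}, {3, 2, 1}, {0, 3, 2, 1}; so int(A) = {0, 3, 2, 1}
closure: X∖int(X∖A) = X∖∅ = {4, 0, 3, 2, 1}
∂A = {4, 0, 3, 2, 1} minus {0, 3, 2, 1} = {4}

int(A) = {0, 3, 2, 1}
cl(A)  = {4, 0, 3, 2, 1}
∂A     = {4}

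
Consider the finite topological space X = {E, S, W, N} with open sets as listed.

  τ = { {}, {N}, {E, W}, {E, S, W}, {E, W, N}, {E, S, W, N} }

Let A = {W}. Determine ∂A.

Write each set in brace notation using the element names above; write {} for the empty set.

{E, S, W}

interior: largest open inside A is {} (from {})
cl via duality: int({E, S, N}) = {N}, so X∖{N} = {E, S, W}
cl∖int = {E, S, W}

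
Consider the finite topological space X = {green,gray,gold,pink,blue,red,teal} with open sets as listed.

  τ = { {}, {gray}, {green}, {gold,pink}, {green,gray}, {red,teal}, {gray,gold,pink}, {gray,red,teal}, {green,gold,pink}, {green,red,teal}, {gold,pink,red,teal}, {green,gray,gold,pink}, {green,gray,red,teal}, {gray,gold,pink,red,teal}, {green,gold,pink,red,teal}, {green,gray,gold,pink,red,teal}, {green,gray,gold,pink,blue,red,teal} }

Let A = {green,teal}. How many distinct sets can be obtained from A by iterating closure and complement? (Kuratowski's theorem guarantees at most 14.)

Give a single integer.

10

complement {gray,gold,pink,blue,red}; its interior {gray,gold,pink}; cl(A) = X∖{gray,gold,pink} = {green,blue,red,teal}
With k = closure, c = complement:
  1. A     = {green,teal}
  2. kA    = {green,blue,red,teal}
  3. cA    = {gray,gold,pink,blue,red}
  4. ckA   = {gray,gold,pink}
  5. kcA   = {gray,gold,pink,blue,red,teal}
  6. kckA  = {gray,gold,pink,blue}
  7. ckcA  = {green}
  8. ckckA = {green,red,teal}
  9. kckcA = {green,blue}
  10. ckckcA = {gray,gold,pink,red,teal}
k, c of each give nothing new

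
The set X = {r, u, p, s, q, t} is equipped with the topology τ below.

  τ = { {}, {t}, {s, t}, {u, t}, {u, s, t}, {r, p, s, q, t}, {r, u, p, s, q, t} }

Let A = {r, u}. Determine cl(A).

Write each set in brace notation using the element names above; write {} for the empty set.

closure: X∖int(X∖A) = X∖{s, t} = {r, u, p, q}

{r, u, p, q}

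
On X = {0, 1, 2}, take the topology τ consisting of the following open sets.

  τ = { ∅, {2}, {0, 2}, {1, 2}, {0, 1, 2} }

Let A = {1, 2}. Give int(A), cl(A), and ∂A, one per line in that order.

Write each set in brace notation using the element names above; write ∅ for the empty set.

int(A) = {1, 2}
cl(A)  = {0, 1, 2}
∂A     = {0}

opens ⊆ A: ∅, {2}, {1, 2}; union → int = {1, 2}
complement {0}; its interior ∅; cl(A) = X∖∅ = {0, 1, 2}
boundary = {0, 1, 2} ∖ {1, 2} = {0}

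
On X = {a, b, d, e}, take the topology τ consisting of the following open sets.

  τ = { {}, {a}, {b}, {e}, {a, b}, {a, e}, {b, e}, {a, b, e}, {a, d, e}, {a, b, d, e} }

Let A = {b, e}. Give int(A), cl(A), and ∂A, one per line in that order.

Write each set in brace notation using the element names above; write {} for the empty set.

interior: largest open inside A is {b, e} (from {}, {e}, {b}, {b, e})
cl via duality: int({a, d}) = {a}, so X∖{a} = {b, d, e}
cl∖int = {d}

int(A) = {b, e}
cl(A)  = {b, d, e}
∂A     = {d}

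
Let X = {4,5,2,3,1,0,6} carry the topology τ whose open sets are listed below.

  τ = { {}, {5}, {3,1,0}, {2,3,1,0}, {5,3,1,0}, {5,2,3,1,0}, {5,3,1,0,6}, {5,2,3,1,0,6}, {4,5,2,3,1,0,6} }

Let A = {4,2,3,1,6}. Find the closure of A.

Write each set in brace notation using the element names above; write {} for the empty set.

cl via duality: int({5,0}) = {5}, so X∖{5} = {4,2,3,1,0,6}

{4,2,3,1,0,6}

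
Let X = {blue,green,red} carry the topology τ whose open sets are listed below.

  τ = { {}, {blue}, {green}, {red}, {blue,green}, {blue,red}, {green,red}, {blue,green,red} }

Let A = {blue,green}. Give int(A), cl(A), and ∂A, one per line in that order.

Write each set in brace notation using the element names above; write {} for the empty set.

open subsets of A: {}, {green}, {blue}, {blue,green}; so int(A) = {blue,green}
closure: X∖int(X∖A) = X∖{red} = {blue,green}
∂A = {blue,green} minus {blue,green} = {}

int(A) = {blue,green}
cl(A)  = {blue,green}
∂A     = {}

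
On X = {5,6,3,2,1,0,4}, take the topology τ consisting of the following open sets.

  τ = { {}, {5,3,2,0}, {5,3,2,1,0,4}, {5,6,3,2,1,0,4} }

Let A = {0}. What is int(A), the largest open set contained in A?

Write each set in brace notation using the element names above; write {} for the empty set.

{}

opens ⊆ A: {}; union → int = {}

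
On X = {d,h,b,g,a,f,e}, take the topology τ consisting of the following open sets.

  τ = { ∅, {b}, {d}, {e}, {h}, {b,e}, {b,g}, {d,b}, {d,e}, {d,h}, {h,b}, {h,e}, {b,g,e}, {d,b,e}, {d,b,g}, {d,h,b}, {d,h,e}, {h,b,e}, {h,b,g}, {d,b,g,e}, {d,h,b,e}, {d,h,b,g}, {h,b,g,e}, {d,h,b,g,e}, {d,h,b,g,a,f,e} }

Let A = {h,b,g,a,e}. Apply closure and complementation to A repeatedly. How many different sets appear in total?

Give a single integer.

6

X∖A={d,f}, int(X∖A)={d}, hence cl(A)={h,b,g,a,f,e}
Orbit (k=closure, c=complement):
  1. A     = {h,b,g,a,e}
  2. kA    = {h,b,g,a,f,e}
  3. cA    = {d,f}
  4. ckA   = {d}
  5. kcA   = {d,a,f}
  6. ckcA  = {h,b,g,e}
(closed under both — stop)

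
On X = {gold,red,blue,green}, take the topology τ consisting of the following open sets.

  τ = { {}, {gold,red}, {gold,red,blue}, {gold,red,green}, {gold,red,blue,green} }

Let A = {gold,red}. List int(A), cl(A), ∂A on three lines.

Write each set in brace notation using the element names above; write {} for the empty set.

int(A) = {gold,red}
cl(A)  = {gold,red,blue,green}
∂A     = {blue,green}

opens ⊆ A: {}, {gold,red}; union → int = {gold,red}
complement {blue,green}; its interior {}; cl(A) = X∖{} = {gold,red,blue,green}
boundary = {gold,red,blue,green} ∖ {gold,red} = {blue,green}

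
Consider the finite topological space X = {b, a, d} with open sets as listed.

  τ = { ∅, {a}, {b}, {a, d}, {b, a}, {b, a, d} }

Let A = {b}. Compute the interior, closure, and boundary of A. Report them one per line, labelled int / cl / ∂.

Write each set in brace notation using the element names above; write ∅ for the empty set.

interior: largest open inside A is {b} (from ∅, {b})
cl via duality: int({a, d}) = {a, d}, so X∖{a, d} = {b}
cl∖int = ∅

int(A) = {b}
cl(A)  = {b}
∂A     = ∅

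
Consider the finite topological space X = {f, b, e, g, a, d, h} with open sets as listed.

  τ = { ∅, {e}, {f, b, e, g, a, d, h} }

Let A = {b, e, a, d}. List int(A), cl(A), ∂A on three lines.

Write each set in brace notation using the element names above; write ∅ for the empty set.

int(A) = {e}
cl(A)  = {f, b, e, g, a, d, h}
∂A     = {f, b, g, a, d, h}

interior: largest open inside A is {e} (from ∅, {e})
cl via duality: int({f, g, h}) = ∅, so X∖∅ = {f, b, e, g, a, d, h}
cl∖int = {f, b, g, a, d, h}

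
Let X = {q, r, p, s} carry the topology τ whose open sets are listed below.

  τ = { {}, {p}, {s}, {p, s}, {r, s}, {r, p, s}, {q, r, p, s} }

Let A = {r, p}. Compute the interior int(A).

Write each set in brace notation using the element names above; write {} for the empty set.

opens ⊆ A: {}, {p}; union → int = {p}

{p}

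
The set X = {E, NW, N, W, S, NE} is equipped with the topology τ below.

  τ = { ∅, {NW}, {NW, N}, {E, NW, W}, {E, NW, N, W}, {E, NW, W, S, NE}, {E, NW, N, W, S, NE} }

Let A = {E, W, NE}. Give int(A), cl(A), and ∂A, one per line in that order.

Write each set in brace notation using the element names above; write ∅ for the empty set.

interior: largest open inside A is ∅ (from ∅)
cl via duality: int({NW, N, S}) = {NW, N}, so X∖{NW, N} = {E, W, S, NE}
cl∖int = {E, W, S, NE}

int(A) = ∅
cl(A)  = {E, W, S, NE}
∂A     = {E, W, S, NE}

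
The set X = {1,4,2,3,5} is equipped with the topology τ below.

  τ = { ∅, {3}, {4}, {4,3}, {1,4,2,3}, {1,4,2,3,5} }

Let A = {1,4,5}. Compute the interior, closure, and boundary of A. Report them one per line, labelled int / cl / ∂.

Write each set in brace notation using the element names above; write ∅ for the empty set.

open subsets of A: ∅, {4}; so int(A) = {4}
closure: X∖int(X∖A) = X∖{3} = {1,4,2,5}
∂A = {1,4,2,5} minus {4} = {1,2,5}

int(A) = {4}
cl(A)  = {1,4,2,5}
∂A     = {1,2,5}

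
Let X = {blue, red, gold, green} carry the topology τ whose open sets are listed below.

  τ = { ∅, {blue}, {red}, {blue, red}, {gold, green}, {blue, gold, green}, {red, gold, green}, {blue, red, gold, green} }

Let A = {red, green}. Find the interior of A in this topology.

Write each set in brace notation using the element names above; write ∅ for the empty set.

{red}

U open, U⊆A: ∅, {red}. int(A) = ⋃ = {red}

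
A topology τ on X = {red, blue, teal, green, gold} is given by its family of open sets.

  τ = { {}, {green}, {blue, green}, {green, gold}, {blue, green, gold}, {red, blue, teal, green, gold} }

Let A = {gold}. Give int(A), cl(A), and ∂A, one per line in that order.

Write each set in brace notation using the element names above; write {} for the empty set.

open subsets of A: {}; so int(A) = {}
closure: X∖int(X∖A) = X∖{blue, green} = {red, teal, gold}
∂A = {red, teal, gold} minus {} = {red, teal, gold}

int(A) = {}
cl(A)  = {red, teal, gold}
∂A     = {red, teal, gold}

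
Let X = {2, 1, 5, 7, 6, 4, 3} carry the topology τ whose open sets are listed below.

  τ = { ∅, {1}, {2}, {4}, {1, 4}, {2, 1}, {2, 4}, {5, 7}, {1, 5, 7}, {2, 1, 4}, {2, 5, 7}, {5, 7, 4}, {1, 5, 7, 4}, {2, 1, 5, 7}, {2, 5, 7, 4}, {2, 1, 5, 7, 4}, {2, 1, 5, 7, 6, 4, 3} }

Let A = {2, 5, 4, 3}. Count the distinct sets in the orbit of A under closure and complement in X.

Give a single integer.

10

cl via duality: int({1, 7, 6}) = {1}, so X∖{1} = {2, 5, 7, 6, 4, 3}
Write k for closure, c for complement:
  1. A     = {2, 5, 4, 3}
  2. kA    = {2, 5, 7, 6, 4, 3}
  3. cA    = {1, 7, 6}
  4. ckA   = {1}
  5. kcA   = {1, 5, 7, 6, 3}
  6. kckA  = {1, 6, 3}
  7. ckcA  = {2, 4}
  8. ckckA = {2, 5, 7, 4}
  9. kckcA = {2, 6, 4, 3}
  10. ckckcA = {1, 5, 7}
applying k or c yields no new set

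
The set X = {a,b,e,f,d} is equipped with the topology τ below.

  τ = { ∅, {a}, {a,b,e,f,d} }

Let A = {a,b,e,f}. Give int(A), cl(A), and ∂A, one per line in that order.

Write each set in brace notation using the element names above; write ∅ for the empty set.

opens ⊆ A: ∅, {a}; union → int = {a}
complement {d}; its interior ∅; cl(A) = X∖∅ = {a,b,e,f,d}
boundary = {a,b,e,f,d} ∖ {a} = {b,e,f,d}

int(A) = {a}
cl(A)  = {a,b,e,f,d}
∂A     = {b,e,f,d}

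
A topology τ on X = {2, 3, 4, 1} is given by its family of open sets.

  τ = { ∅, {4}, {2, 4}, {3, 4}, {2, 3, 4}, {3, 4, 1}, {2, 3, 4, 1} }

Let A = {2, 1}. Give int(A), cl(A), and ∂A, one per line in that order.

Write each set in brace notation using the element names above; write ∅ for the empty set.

int(A) = ∅
cl(A)  = {2, 1}
∂A     = {2, 1}

open subsets of A: ∅; so int(A) = ∅
closure: X∖int(X∖A) = X∖{3, 4} = {2, 1}
∂A = {2, 1} minus ∅ = {2, 1}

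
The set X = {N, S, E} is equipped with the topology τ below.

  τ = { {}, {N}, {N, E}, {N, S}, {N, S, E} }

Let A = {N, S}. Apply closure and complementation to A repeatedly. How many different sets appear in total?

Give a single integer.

closure: X∖int(X∖A) = X∖{} = {N, S, E}
Let k=closure and c=complement:
  1. A     = {N, S}
  2. kA    = {N, S, E}
  3. cA    = {E}
  4. ckA   = {}
— saturated at 4

4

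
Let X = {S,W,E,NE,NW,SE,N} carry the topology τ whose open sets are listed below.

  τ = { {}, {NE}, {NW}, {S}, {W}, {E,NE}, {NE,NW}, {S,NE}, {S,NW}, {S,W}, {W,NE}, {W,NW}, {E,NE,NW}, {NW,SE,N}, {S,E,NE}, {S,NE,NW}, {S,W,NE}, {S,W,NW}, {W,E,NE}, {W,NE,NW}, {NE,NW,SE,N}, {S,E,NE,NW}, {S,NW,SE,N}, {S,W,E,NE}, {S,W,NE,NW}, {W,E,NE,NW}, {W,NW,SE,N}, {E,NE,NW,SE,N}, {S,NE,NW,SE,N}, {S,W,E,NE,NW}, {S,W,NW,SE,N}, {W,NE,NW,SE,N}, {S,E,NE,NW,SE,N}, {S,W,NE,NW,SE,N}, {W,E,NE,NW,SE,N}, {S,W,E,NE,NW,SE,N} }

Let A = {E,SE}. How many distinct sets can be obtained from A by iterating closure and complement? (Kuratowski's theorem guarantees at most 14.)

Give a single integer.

cl via duality: int({S,W,NE,NW,N}) = {S,W,NE,NW}, so X∖{S,W,NE,NW} = {E,SE,N}
Write k for closure, c for complement:
  1. A     = {E,SE}
  2. kA    = {E,SE,N}
  3. cA    = {S,W,NE,NW,N}
  4. ckA   = {S,W,NE,NW}
  5. kcA   = {S,W,E,NE,NW,SE,N}
  6. ckcA  = {}
applying k or c yields no new set

6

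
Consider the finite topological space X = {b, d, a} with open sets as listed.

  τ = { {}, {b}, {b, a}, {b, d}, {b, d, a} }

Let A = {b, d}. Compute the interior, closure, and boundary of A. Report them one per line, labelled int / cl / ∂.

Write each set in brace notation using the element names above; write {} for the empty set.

int(A) = {b, d}
cl(A)  = {b, d, a}
∂A     = {a}

interior: largest open inside A is {b, d} (from {}, {b}, {b, d})
cl via duality: int({a}) = {}, so X∖{} = {b, d, a}
cl∖int = {a}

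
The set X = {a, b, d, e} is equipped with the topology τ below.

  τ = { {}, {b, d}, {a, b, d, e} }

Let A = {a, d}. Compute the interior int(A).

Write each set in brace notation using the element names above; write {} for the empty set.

{}

open subsets of A: {}; so int(A) = {}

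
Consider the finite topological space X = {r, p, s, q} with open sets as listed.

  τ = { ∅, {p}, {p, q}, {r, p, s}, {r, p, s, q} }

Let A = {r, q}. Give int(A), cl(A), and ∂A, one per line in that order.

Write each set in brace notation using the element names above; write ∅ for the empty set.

interior: largest open inside A is ∅ (from ∅)
cl via duality: int({p, s}) = {p}, so X∖{p} = {r, s, q}
cl∖int = {r, s, q}

int(A) = ∅
cl(A)  = {r, s, q}
∂A     = {r, s, q}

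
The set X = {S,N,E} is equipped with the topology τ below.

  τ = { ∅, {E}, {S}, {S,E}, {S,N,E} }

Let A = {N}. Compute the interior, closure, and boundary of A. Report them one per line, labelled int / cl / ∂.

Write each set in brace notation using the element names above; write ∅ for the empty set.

opens ⊆ A: ∅; union → int = ∅
complement {S,E}; its interior {S,E}; cl(A) = X∖{S,E} = {N}
boundary = {N} ∖ ∅ = {N}

int(A) = ∅
cl(A)  = {N}
∂A     = {N}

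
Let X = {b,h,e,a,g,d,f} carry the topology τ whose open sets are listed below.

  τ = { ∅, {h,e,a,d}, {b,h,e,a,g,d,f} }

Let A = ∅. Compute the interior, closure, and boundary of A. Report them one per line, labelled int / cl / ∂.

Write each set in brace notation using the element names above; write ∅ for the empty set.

int(A) = ∅
cl(A)  = ∅
∂A     = ∅

open subsets of A: ∅; so int(A) = ∅
closure: X∖int(X∖A) = X∖{b,h,e,a,g,d,f} = ∅
∂A = ∅ minus ∅ = ∅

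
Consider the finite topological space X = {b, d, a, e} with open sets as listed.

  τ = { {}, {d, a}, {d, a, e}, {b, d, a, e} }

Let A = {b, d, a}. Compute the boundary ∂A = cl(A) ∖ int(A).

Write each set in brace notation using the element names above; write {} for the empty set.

U open, U⊆A: {}, {d, a}. int(A) = ⋃ = {d, a}
X∖A={e}, int(X∖A)={}, hence cl(A)={b, d, a, e}
∂A: remove int from cl → {b, e}

{b, e}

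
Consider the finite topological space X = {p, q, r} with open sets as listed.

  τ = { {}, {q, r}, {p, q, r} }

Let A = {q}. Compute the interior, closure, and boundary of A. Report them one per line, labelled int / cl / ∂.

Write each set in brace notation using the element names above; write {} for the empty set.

interior: largest open inside A is {} (from {})
cl via duality: int({p, r}) = {}, so X∖{} = {p, q, r}
cl∖int = {p, q, r}

int(A) = {}
cl(A)  = {p, q, r}
∂A     = {p, q, r}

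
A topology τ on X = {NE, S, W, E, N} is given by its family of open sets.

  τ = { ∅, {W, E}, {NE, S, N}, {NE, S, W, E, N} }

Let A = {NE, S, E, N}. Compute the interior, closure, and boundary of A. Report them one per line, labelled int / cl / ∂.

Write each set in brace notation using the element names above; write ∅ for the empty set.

int(A) = {NE, S, N}
cl(A)  = {NE, S, W, E, N}
∂A     = {W, E}

interior: largest open inside A is {NE, S, N} (from ∅, {NE, S, N})
cl via duality: int({W}) = ∅, so X∖∅ = {NE, S, W, E, N}
cl∖int = {W, E}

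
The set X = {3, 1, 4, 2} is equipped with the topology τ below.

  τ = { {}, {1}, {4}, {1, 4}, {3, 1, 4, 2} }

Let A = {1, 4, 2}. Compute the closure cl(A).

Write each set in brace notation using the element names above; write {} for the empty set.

cl via duality: int({3}) = {}, so X∖{} = {3, 1, 4, 2}

{3, 1, 4, 2}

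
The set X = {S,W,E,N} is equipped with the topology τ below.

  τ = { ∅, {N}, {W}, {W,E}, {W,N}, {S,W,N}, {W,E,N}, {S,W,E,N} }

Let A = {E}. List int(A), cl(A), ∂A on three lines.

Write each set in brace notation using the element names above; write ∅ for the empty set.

int(A) = ∅
cl(A)  = {E}
∂A     = {E}

open subsets of A: ∅; so int(A) = ∅
closure: X∖int(X∖A) = X∖{S,W,N} = {E}
∂A = {E} minus ∅ = {E}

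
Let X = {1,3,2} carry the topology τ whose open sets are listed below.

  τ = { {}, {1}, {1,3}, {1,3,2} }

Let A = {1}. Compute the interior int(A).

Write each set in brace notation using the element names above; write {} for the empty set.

{1}

interior: largest open inside A is {1} (from {}, {1})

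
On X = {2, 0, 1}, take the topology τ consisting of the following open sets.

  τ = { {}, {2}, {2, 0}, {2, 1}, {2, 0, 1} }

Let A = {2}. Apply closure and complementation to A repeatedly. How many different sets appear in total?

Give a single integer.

complement {0, 1}; its interior {}; cl(A) = X∖{} = {2, 0, 1}
With k = closure, c = complement:
  1. A     = {2}
  2. kA    = {2, 0, 1}
  3. cA    = {0, 1}
  4. ckA   = {}
k, c of each give nothing new

4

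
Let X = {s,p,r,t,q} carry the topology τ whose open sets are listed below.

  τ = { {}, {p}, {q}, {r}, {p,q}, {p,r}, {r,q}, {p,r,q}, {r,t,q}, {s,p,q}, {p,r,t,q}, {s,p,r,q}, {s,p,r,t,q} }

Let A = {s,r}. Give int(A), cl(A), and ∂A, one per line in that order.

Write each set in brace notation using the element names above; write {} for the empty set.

U open, U⊆A: {}, {r}. int(A) = ⋃ = {r}
X∖A={p,t,q}, int(X∖A)={p,q}, hence cl(A)={s,r,t}
∂A: remove int from cl → {s,t}

int(A) = {r}
cl(A)  = {s,r,t}
∂A     = {s,t}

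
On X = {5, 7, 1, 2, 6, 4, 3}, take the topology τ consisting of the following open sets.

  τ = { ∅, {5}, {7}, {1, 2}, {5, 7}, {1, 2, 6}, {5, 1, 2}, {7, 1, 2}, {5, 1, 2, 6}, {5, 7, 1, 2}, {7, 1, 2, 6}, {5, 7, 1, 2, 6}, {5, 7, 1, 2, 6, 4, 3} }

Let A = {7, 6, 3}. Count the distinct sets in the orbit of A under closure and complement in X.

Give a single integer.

closure: X∖int(X∖A) = X∖{5, 1, 2} = {7, 6, 4, 3}
Let k=closure and c=complement:
  1. A     = {7, 6, 3}
  2. kA    = {7, 6, 4, 3}
  3. cA    = {5, 1, 2, 4}
  4. ckA   = {5, 1, 2}
  5. kcA   = {5, 1, 2, 6, 4, 3}
  6. ckcA  = {7}
  7. kckcA = {7, 4, 3}
  8. ckckcA = {5, 1, 2, 6}
— saturated at 8

8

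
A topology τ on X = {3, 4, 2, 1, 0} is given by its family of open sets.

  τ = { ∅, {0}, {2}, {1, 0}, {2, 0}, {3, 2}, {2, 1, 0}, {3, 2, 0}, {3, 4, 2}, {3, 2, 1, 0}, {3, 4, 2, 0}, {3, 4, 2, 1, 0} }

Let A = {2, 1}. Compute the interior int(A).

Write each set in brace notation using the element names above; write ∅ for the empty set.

interior: largest open inside A is {2} (from ∅, {2})

{2}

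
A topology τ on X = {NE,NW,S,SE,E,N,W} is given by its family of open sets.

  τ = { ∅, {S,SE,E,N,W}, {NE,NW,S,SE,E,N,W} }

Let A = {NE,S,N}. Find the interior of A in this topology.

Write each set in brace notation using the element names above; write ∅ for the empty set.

∅

open subsets of A: ∅; so int(A) = ∅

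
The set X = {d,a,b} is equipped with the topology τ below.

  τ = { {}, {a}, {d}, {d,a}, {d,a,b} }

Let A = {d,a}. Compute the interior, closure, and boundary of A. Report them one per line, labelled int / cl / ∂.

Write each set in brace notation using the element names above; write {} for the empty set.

int(A) = {d,a}
cl(A)  = {d,a,b}
∂A     = {b}

opens ⊆ A: {}, {d}, {a}, {d,a}; union → int = {d,a}
complement {b}; its interior {}; cl(A) = X∖{} = {d,a,b}
boundary = {d,a,b} ∖ {d,a} = {b}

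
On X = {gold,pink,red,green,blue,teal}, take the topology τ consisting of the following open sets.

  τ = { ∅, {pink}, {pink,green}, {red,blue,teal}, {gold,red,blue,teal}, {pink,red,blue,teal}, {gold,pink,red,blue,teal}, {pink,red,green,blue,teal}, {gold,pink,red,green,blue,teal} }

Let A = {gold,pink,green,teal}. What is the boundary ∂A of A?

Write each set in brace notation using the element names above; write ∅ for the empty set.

{gold,red,blue,teal}

interior: largest open inside A is {pink,green} (from ∅, {pink}, {pink,green})
cl via duality: int({red,blue}) = ∅, so X∖∅ = {gold,pink,red,green,blue,teal}
cl∖int = {gold,red,blue,teal}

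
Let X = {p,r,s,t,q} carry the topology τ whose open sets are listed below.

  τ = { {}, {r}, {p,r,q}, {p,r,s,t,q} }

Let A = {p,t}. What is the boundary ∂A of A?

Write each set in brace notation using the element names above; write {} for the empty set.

open subsets of A: {}; so int(A) = {}
closure: X∖int(X∖A) = X∖{r} = {p,s,t,q}
∂A = {p,s,t,q} minus {} = {p,s,t,q}

{p,s,t,q}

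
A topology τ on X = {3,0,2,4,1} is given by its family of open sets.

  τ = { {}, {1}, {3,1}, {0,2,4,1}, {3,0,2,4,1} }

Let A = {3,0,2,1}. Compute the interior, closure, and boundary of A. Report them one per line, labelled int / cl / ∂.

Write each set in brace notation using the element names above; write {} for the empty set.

U open, U⊆A: {}, {1}, {3,1}. int(A) = ⋃ = {3,1}
X∖A={4}, int(X∖A)={}, hence cl(A)={3,0,2,4,1}
∂A: remove int from cl → {0,2,4}

int(A) = {3,1}
cl(A)  = {3,0,2,4,1}
∂A     = {0,2,4}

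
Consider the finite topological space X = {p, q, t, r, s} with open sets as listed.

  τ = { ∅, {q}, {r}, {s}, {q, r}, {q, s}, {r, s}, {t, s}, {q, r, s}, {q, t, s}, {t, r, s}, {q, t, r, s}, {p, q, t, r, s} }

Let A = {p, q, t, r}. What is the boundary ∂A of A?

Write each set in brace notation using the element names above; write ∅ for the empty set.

opens ⊆ A: ∅, {q}, {r}, {q, r}; union → int = {q, r}
complement {s}; its interior {s}; cl(A) = X∖{s} = {p, q, t, r}
boundary = {p, q, t, r} ∖ {q, r} = {p, t}

{p, t}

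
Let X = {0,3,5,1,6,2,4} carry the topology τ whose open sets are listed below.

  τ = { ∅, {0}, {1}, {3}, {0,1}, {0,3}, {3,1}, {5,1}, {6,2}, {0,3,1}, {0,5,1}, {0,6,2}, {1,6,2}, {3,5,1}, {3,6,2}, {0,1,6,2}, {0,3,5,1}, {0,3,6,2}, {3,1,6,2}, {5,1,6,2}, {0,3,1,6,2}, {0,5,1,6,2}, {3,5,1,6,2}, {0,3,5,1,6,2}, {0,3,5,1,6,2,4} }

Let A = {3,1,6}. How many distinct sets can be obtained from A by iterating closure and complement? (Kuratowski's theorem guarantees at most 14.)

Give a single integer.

12

cl via duality: int({0,5,2,4}) = {0}, so X∖{0} = {3,5,1,6,2,4}
Write k for closure, c for complement:
  1. A     = {3,1,6}
  2. kA    = {3,5,1,6,2,4}
  3. cA    = {0,5,2,4}
  4. ckA   = {0}
  5. kcA   = {0,5,6,2,4}
  6. kckA  = {0,4}
  7. ckcA  = {3,1}
  8. ckckA = {3,5,1,6,2}
  9. kckcA = {3,5,1,4}
  10. ckckcA = {0,6,2}
  11. kckckcA = {0,6,2,4}
  12. ckckckcA = {3,5,1}
applying k or c yields no new set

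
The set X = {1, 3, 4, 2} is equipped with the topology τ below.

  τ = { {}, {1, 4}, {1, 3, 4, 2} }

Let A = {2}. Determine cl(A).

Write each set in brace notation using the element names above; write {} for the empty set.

cl via duality: int({1, 3, 4}) = {1, 4}, so X∖{1, 4} = {3, 2}

{3, 2}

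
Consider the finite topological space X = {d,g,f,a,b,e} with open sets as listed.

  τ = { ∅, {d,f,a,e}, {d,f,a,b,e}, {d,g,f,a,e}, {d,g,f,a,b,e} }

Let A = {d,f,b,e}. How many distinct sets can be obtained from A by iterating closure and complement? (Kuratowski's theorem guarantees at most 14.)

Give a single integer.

4

cl via duality: int({g,a}) = ∅, so X∖∅ = {d,g,f,a,b,e}
Write k for closure, c for complement:
  1. A     = {d,f,b,e}
  2. kA    = {d,g,f,a,b,e}
  3. cA    = {g,a}
  4. ckA   = ∅
applying k or c yields no new set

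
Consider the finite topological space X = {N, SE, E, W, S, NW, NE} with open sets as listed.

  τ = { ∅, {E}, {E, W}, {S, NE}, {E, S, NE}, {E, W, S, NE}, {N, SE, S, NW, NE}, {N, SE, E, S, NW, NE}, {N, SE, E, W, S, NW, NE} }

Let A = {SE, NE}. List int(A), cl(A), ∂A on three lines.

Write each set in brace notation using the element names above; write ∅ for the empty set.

int(A) = ∅
cl(A)  = {N, SE, S, NW, NE}
∂A     = {N, SE, S, NW, NE}

open subsets of A: ∅; so int(A) = ∅
closure: X∖int(X∖A) = X∖{E, W} = {N, SE, S, NW, NE}
∂A = {N, SE, S, NW, NE} minus ∅ = {N, SE, S, NW, NE}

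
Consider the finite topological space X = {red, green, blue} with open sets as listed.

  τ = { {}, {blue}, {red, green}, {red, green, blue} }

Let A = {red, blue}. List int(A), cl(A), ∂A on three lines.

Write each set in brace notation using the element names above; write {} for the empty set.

int(A) = {blue}
cl(A)  = {red, green, blue}
∂A     = {red, green}

open subsets of A: {}, {blue}; so int(A) = {blue}
closure: X∖int(X∖A) = X∖{} = {red, green, blue}
∂A = {red, green, blue} minus {blue} = {red, green}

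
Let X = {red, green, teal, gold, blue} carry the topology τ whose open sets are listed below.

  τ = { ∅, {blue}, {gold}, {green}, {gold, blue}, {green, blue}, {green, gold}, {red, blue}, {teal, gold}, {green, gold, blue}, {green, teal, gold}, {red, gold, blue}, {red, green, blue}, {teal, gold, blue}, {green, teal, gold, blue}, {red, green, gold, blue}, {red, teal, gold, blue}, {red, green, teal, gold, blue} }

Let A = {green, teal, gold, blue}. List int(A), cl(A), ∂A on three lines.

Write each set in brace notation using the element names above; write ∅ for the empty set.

int(A) = {green, teal, gold, blue}
cl(A)  = {red, green, teal, gold, blue}
∂A     = {red}

U open, U⊆A: ∅, {gold}, {green}, {blue}, {green, gold}, {gold, blue}, {teal, gold}, {green, blue}, {green, gold, blue}, {teal, gold, blue}, {green, teal, gold}, {green, teal, gold, blue}. int(A) = ⋃ = {green, teal, gold, blue}
X∖A={red}, int(X∖A)=∅, hence cl(A)={red, green, teal, gold, blue}
∂A: remove int from cl → {red}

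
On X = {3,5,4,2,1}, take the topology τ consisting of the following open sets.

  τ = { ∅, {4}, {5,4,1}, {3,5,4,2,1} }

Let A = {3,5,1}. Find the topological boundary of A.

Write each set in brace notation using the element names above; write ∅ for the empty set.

U open, U⊆A: ∅. int(A) = ⋃ = ∅
X∖A={4,2}, int(X∖A)={4}, hence cl(A)={3,5,2,1}
∂A: remove int from cl → {3,5,2,1}

{3,5,2,1}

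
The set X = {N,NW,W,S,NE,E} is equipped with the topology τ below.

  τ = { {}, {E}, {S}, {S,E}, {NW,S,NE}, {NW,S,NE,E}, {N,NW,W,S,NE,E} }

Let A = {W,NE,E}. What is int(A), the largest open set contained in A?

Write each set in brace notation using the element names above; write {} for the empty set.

{E}

U open, U⊆A: {}, {E}. int(A) = ⋃ = {E}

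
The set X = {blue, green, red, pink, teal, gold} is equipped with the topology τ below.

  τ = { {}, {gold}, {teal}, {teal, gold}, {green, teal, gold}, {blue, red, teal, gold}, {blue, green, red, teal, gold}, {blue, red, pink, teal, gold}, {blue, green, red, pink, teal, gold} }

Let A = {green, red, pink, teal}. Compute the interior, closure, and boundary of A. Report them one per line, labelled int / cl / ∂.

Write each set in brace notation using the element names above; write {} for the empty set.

U open, U⊆A: {}, {teal}. int(A) = ⋃ = {teal}
X∖A={blue, gold}, int(X∖A)={gold}, hence cl(A)={blue, green, red, pink, teal}
∂A: remove int from cl → {blue, green, red, pink}

int(A) = {teal}
cl(A)  = {blue, green, red, pink, teal}
∂A     = {blue, green, red, pink}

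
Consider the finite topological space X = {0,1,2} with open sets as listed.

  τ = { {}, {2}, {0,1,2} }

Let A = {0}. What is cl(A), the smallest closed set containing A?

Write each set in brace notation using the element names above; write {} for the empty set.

cl via duality: int({1,2}) = {2}, so X∖{2} = {0,1}

{0,1}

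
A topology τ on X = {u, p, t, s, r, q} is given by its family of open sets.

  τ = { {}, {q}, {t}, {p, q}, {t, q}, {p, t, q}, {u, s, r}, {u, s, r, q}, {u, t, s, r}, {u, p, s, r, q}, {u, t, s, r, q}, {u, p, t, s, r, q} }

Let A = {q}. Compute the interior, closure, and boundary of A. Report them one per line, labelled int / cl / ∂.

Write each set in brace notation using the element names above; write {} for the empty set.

open subsets of A: {}, {q}; so int(A) = {q}
closure: X∖int(X∖A) = X∖{u, t, s, r} = {p, q}
∂A = {p, q} minus {q} = {p}

int(A) = {q}
cl(A)  = {p, q}
∂A     = {p}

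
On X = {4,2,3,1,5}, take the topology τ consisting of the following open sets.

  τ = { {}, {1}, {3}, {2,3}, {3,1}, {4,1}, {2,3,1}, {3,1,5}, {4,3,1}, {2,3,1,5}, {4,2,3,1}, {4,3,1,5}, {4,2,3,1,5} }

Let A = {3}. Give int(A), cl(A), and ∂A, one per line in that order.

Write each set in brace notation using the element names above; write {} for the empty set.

int(A) = {3}
cl(A)  = {2,3,5}
∂A     = {2,5}

U open, U⊆A: {}, {3}. int(A) = ⋃ = {3}
X∖A={4,2,1,5}, int(X∖A)={4,1}, hence cl(A)={2,3,5}
∂A: remove int from cl → {2,5}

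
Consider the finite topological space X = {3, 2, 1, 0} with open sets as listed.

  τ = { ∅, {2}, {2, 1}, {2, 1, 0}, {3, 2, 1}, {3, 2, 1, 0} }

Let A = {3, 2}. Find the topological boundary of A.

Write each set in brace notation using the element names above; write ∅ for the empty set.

{3, 1, 0}

opens ⊆ A: ∅, {2}; union → int = {2}
complement {1, 0}; its interior ∅; cl(A) = X∖∅ = {3, 2, 1, 0}
boundary = {3, 2, 1, 0} ∖ {2} = {3, 1, 0}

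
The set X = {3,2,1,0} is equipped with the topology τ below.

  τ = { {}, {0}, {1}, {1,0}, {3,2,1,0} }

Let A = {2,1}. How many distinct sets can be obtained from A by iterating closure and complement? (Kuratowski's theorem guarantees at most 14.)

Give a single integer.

6

closure: X∖int(X∖A) = X∖{0} = {3,2,1}
Let k=closure and c=complement:
  1. A     = {2,1}
  2. kA    = {3,2,1}
  3. cA    = {3,0}
  4. ckA   = {0}
  5. kcA   = {3,2,0}
  6. ckcA  = {1}
— saturated at 6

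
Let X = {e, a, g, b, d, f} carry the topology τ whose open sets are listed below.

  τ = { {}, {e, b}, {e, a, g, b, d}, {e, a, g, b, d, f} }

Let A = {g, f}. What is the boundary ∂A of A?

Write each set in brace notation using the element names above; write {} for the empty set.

{a, g, d, f}

U open, U⊆A: {}. int(A) = ⋃ = {}
X∖A={e, a, b, d}, int(X∖A)={e, b}, hence cl(A)={a, g, d, f}
∂A: remove int from cl → {a, g, d, f}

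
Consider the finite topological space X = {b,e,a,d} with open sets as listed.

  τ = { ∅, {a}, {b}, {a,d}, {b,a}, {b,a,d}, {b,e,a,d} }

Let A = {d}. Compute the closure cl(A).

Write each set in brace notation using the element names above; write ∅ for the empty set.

X∖A={b,e,a}, int(X∖A)={b,a}, hence cl(A)={e,d}

{e,d}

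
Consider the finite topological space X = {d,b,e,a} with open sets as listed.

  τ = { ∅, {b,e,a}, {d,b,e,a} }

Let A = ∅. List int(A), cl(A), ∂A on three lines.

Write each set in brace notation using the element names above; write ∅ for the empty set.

int(A) = ∅
cl(A)  = ∅
∂A     = ∅

open subsets of A: ∅; so int(A) = ∅
closure: X∖int(X∖A) = X∖{d,b,e,a} = ∅
∂A = ∅ minus ∅ = ∅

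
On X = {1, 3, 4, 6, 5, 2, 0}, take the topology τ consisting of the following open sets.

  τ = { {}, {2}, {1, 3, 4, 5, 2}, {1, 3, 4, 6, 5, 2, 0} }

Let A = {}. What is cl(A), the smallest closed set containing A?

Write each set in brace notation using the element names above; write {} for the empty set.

complement {1, 3, 4, 6, 5, 2, 0}; its interior {1, 3, 4, 6, 5, 2, 0}; cl(A) = X∖{1, 3, 4, 6, 5, 2, 0} = {}

{}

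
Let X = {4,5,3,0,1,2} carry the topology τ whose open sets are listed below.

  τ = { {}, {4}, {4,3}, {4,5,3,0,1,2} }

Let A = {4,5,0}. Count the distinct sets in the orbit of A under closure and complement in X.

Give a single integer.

6

closure: X∖int(X∖A) = X∖{} = {4,5,3,0,1,2}
Let k=closure and c=complement:
  1. A     = {4,5,0}
  2. kA    = {4,5,3,0,1,2}
  3. cA    = {3,1,2}
  4. ckA   = {}
  5. kcA   = {5,3,0,1,2}
  6. ckcA  = {4}
— saturated at 6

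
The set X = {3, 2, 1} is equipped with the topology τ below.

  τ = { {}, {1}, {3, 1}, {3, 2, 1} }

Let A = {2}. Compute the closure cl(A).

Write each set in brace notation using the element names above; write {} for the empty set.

{2}

X∖A={3, 1}, int(X∖A)={3, 1}, hence cl(A)={2}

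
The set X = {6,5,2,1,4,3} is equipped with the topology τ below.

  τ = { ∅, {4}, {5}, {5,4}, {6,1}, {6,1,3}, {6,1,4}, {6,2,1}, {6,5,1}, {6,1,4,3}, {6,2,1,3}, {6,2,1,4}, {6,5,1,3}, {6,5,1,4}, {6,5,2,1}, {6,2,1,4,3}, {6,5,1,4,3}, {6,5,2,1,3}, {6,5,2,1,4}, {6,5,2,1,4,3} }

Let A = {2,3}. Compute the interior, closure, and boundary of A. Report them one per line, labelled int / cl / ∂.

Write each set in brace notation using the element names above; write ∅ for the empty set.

opens ⊆ A: ∅; union → int = ∅
complement {6,5,1,4}; its interior {6,5,1,4}; cl(A) = X∖{6,5,1,4} = {2,3}
boundary = {2,3} ∖ ∅ = {2,3}

int(A) = ∅
cl(A)  = {2,3}
∂A     = {2,3}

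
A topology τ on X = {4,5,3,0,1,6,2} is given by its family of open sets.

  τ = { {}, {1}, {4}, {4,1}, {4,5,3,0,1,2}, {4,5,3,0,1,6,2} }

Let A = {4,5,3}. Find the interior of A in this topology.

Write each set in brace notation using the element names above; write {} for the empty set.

U open, U⊆A: {}, {4}. int(A) = ⋃ = {4}

{4}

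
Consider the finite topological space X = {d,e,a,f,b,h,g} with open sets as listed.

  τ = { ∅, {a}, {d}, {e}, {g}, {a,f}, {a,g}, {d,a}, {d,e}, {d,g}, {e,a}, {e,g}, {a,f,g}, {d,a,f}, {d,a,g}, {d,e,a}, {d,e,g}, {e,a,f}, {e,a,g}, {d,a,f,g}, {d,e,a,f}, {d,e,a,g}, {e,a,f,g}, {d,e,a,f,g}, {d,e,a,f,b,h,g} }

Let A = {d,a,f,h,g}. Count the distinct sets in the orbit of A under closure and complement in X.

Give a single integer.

6

X∖A={e,b}, int(X∖A)={e}, hence cl(A)={d,a,f,b,h,g}
Orbit (k=closure, c=complement):
  1. A     = {d,a,f,h,g}
  2. kA    = {d,a,f,b,h,g}
  3. cA    = {e,b}
  4. ckA   = {e}
  5. kcA   = {e,b,h}
  6. ckcA  = {d,a,f,g}
(closed under both — stop)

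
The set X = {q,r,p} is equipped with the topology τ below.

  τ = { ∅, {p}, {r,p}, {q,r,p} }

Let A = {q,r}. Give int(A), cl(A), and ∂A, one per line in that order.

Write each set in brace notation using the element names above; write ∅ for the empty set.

int(A) = ∅
cl(A)  = {q,r}
∂A     = {q,r}

U open, U⊆A: ∅. int(A) = ⋃ = ∅
X∖A={p}, int(X∖A)={p}, hence cl(A)={q,r}
∂A: remove int from cl → {q,r}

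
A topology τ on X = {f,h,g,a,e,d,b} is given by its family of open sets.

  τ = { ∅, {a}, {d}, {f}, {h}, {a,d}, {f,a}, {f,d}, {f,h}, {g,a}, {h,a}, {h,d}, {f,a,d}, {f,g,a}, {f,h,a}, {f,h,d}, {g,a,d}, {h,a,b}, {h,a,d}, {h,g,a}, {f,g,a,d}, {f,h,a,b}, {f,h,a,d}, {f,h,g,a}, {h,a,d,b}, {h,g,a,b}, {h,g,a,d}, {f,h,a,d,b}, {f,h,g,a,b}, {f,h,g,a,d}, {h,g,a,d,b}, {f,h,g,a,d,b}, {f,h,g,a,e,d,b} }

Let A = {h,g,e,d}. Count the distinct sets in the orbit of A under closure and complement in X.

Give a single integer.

8

closure: X∖int(X∖A) = X∖{f,a} = {h,g,e,d,b}
Let k=closure and c=complement:
  1. A     = {h,g,e,d}
  2. kA    = {h,g,e,d,b}
  3. cA    = {f,a,b}
  4. ckA   = {f,a}
  5. kcA   = {f,g,a,e,b}
  6. ckcA  = {h,d}
  7. kckcA = {h,e,d,b}
  8. ckckcA = {f,g,a}
— saturated at 8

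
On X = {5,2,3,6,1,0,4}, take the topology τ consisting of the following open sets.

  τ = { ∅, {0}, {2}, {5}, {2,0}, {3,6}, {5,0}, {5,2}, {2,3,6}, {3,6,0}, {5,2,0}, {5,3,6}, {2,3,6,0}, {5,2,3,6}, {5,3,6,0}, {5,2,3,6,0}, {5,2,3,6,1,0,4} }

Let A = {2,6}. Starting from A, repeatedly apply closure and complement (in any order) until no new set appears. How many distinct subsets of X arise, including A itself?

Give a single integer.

10

closure: X∖int(X∖A) = X∖{5,0} = {2,3,6,1,4}
Let k=closure and c=complement:
  1. A     = {2,6}
  2. kA    = {2,3,6,1,4}
  3. cA    = {5,3,1,0,4}
  4. ckA   = {5,0}
  5. kcA   = {5,3,6,1,0,4}
  6. kckA  = {5,1,0,4}
  7. ckcA  = {2}
  8. ckckA = {2,3,6}
  9. kckcA = {2,1,4}
  10. ckckcA = {5,3,6,0}
— saturated at 10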